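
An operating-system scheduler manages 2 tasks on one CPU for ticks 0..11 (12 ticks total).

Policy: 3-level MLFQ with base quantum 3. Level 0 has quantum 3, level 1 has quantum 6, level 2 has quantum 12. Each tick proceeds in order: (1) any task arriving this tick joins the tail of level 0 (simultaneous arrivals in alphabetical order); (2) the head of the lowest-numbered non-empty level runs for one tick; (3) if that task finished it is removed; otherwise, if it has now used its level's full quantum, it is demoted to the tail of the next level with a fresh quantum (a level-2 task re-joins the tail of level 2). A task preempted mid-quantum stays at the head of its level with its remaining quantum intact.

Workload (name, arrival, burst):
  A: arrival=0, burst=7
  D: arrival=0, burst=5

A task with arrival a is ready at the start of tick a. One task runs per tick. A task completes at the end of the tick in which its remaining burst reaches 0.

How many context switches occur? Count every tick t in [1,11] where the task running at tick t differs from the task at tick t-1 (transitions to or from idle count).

context switches = 3

t=0: L0/L1/L2 = AD/-/- → run A
t=1: L0/L1/L2 = AD/-/- → run A
t=2: L0/L1/L2 = AD/-/- → run A
t=3: L0/L1/L2 = D/A/- → run D
t=4: L0/L1/L2 = D/A/- → run D
t=5: L0/L1/L2 = D/A/- → run D
t=6: L0/L1/L2 = -/AD/- → run A
t=7: L0/L1/L2 = -/AD/- → run A
t=8: L0/L1/L2 = -/AD/- → run A
t=9: L0/L1/L2 = -/AD/- → run A
t=10: L0/L1/L2 = -/D/- → run D
t=11: L0/L1/L2 = -/D/- → run D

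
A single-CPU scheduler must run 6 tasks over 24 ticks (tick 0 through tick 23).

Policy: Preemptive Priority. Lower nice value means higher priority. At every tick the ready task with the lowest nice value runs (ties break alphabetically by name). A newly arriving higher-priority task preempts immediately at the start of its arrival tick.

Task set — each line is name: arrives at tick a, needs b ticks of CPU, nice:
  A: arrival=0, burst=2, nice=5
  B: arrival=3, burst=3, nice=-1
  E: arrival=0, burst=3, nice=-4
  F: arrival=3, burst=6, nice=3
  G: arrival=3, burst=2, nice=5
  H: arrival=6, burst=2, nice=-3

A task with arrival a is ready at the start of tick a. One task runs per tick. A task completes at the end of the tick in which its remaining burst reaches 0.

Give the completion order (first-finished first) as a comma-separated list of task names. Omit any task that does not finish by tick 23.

completion order = E, B, H, F, A, G

t=0: ready={A,E} → run E
t=1: ready={A,E} → run E
t=2: ready={A,E} → run E
t=3: ready={A,B,F,G} → run B
t=4: ready={A,B,F,G} → run B
t=5: ready={A,B,F,G} → run B
t=6: ready={A,F,G,H} → run H
t=7: ready={A,F,G,H} → run H
t=8: ready={A,F,G} → run F
t=9: ready={A,F,G} → run F
t=10: ready={A,F,G} → run F
t=11: ready={A,F,G} → run F
t=12: ready={A,F,G} → run F
t=13: ready={A,F,G} → run F
t=14: ready={A,G} → run A
t=15: ready={A,G} → run A
t=16: ready={G} → run G
t=17: ready={G} → run G
t=18: (idle)
t=19: (idle)
t=20: (idle)
t=21: (idle)
t=22: (idle)
t=23: (idle)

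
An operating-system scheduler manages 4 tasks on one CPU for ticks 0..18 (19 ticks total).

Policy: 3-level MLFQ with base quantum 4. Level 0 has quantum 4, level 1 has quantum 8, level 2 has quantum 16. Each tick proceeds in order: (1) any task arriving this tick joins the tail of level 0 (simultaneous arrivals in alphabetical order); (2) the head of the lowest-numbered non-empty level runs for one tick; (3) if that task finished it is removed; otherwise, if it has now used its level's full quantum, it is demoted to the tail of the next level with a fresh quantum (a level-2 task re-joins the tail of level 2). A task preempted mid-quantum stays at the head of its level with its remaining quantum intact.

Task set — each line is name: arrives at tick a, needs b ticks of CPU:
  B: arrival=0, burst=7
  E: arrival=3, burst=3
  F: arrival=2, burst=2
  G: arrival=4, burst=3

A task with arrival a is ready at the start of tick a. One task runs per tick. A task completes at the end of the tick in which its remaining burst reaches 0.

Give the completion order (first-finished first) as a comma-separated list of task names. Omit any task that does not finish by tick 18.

t=0: L0/L1/L2 = B/-/- → run B
t=1: L0/L1/L2 = B/-/- → run B
t=2: L0/L1/L2 = BF/-/- → run B
t=3: L0/L1/L2 = BFE/-/- → run B
t=4: L0/L1/L2 = FEG/B/- → run F
t=5: L0/L1/L2 = FEG/B/- → run F
t=6: L0/L1/L2 = EG/B/- → run E
t=7: L0/L1/L2 = EG/B/- → run E
t=8: L0/L1/L2 = EG/B/- → run E
t=9: L0/L1/L2 = G/B/- → run G
t=10: L0/L1/L2 = G/B/- → run G
t=11: L0/L1/L2 = G/B/- → run G
t=12: L0/L1/L2 = -/B/- → run B
t=13: L0/L1/L2 = -/B/- → run B
t=14: L0/L1/L2 = -/B/- → run B
t=15: (idle)
t=16: (idle)
t=17: (idle)
t=18: (idle)

completion order = F, E, G, B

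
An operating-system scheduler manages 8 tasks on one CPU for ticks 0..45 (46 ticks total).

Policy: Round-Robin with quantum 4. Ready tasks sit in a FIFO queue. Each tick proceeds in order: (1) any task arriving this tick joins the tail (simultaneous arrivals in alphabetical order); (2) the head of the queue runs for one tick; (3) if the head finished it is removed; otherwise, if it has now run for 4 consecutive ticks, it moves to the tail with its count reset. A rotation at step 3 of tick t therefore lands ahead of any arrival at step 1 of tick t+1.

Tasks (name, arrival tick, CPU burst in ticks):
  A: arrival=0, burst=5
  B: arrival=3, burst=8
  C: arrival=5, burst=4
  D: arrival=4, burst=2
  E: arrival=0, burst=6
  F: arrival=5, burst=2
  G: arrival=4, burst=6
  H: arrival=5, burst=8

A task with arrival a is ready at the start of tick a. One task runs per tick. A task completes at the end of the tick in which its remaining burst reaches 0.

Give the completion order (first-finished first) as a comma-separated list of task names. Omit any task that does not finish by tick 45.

t=0: queue=[A,E] q_used=0 → run A
t=1: queue=[A,E] q_used=1 → run A
t=2: queue=[A,E] q_used=2 → run A
t=3: queue=[A,E,B] q_used=3 → run A
t=4: queue=[E,B,A,D,G] q_used=0 → run E
t=5: queue=[E,B,A,D,G,C,F,H] q_used=1 → run E
t=6: queue=[E,B,A,D,G,C,F,H] q_used=2 → run E
t=7: queue=[E,B,A,D,G,C,F,H] q_used=3 → run E
t=8: queue=[B,A,D,G,C,F,H,E] q_used=0 → run B
t=9: queue=[B,A,D,G,C,F,H,E] q_used=1 → run B
t=10: queue=[B,A,D,G,C,F,H,E] q_used=2 → run B
t=11: queue=[B,A,D,G,C,F,H,E] q_used=3 → run B
t=12: queue=[A,D,G,C,F,H,E,B] q_used=0 → run A
t=13: queue=[D,G,C,F,H,E,B] q_used=0 → run D
t=14: queue=[D,G,C,F,H,E,B] q_used=1 → run D
t=15: queue=[G,C,F,H,E,B] q_used=0 → run G
t=16: queue=[G,C,F,H,E,B] q_used=1 → run G
t=17: queue=[G,C,F,H,E,B] q_used=2 → run G
t=18: queue=[G,C,F,H,E,B] q_used=3 → run G
t=19: queue=[C,F,H,E,B,G] q_used=0 → run C
t=20: queue=[C,F,H,E,B,G] q_used=1 → run C
t=21: queue=[C,F,H,E,B,G] q_used=2 → run C
t=22: queue=[C,F,H,E,B,G] q_used=3 → run C
t=23: queue=[F,H,E,B,G] q_used=0 → run F
t=24: queue=[F,H,E,B,G] q_used=1 → run F
t=25: queue=[H,E,B,G] q_used=0 → run H
t=26: queue=[H,E,B,G] q_used=1 → run H
t=27: queue=[H,E,B,G] q_used=2 → run H
t=28: queue=[H,E,B,G] q_used=3 → run H
t=29: queue=[E,B,G,H] q_used=0 → run E
t=30: queue=[E,B,G,H] q_used=1 → run E
t=31: queue=[B,G,H] q_used=0 → run B
t=32: queue=[B,G,H] q_used=1 → run B
t=33: queue=[B,G,H] q_used=2 → run B
t=34: queue=[B,G,H] q_used=3 → run B
t=35: queue=[G,H] q_used=0 → run G
t=36: queue=[G,H] q_used=1 → run G
t=37: queue=[H] q_used=0 → run H
t=38: queue=[H] q_used=1 → run H
t=39: queue=[H] q_used=2 → run H
t=40: queue=[H] q_used=3 → run H
t=41: (idle)
t=42: (idle)
t=43: (idle)
t=44: (idle)
t=45: (idle)

completion order = A, D, C, F, E, B, G, H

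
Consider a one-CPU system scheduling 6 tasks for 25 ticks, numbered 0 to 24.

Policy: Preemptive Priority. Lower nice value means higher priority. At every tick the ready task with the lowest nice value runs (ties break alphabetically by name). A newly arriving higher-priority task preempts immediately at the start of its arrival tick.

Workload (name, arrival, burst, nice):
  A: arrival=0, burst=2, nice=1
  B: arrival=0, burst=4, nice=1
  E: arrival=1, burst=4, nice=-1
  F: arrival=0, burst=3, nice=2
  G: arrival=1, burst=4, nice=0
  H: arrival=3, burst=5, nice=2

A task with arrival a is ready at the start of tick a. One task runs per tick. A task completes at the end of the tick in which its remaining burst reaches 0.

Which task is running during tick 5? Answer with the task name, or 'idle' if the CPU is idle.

running at tick 5 = G

t=0: ready={A,B,F} → run A
t=1: ready={A,B,E,F,G} → run E
t=2: ready={A,B,E,F,G} → run E
t=3: ready={A,B,E,F,G,H} → run E
t=4: ready={A,B,E,F,G,H} → run E
t=5: ready={A,B,F,G,H} → run G
t=6: ready={A,B,F,G,H} → run G
t=7: ready={A,B,F,G,H} → run G
t=8: ready={A,B,F,G,H} → run G
t=9: ready={A,B,F,H} → run A
t=10: ready={B,F,H} → run B
t=11: ready={B,F,H} → run B
t=12: ready={B,F,H} → run B
t=13: ready={B,F,H} → run B
t=14: ready={F,H} → run F
t=15: ready={F,H} → run F
t=16: ready={F,H} → run F
t=17: ready={H} → run H
t=18: ready={H} → run H
t=19: ready={H} → run H
t=20: ready={H} → run H
t=21: ready={H} → run H
t=22: (idle)
t=23: (idle)
t=24: (idle)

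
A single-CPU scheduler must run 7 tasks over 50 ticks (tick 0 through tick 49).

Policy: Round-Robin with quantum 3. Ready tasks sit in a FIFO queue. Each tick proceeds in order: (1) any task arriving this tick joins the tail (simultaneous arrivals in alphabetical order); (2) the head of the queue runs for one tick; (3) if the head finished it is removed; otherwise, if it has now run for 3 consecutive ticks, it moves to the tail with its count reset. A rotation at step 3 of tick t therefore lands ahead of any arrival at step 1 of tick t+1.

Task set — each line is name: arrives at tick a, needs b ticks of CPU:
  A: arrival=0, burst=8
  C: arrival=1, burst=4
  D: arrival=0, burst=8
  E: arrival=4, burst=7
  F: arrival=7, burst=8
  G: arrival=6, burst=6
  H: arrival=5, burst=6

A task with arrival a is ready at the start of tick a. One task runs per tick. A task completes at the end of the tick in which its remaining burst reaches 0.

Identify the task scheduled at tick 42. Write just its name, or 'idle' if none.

running at tick 42 = F

t=0: queue=[A,D] q_used=0 → run A
t=1: queue=[A,D,C] q_used=1 → run A
t=2: queue=[A,D,C] q_used=2 → run A
t=3: queue=[D,C,A] q_used=0 → run D
t=4: queue=[D,C,A,E] q_used=1 → run D
t=5: queue=[D,C,A,E,H] q_used=2 → run D
t=6: queue=[C,A,E,H,D,G] q_used=0 → run C
t=7: queue=[C,A,E,H,D,G,F] q_used=1 → run C
t=8: queue=[C,A,E,H,D,G,F] q_used=2 → run C
t=9: queue=[A,E,H,D,G,F,C] q_used=0 → run A
t=10: queue=[A,E,H,D,G,F,C] q_used=1 → run A
t=11: queue=[A,E,H,D,G,F,C] q_used=2 → run A
t=12: queue=[E,H,D,G,F,C,A] q_used=0 → run E
t=13: queue=[E,H,D,G,F,C,A] q_used=1 → run E
t=14: queue=[E,H,D,G,F,C,A] q_used=2 → run E
t=15: queue=[H,D,G,F,C,A,E] q_used=0 → run H
t=16: queue=[H,D,G,F,C,A,E] q_used=1 → run H
t=17: queue=[H,D,G,F,C,A,E] q_used=2 → run H
t=18: queue=[D,G,F,C,A,E,H] q_used=0 → run D
t=19: queue=[D,G,F,C,A,E,H] q_used=1 → run D
t=20: queue=[D,G,F,C,A,E,H] q_used=2 → run D
t=21: queue=[G,F,C,A,E,H,D] q_used=0 → run G
t=22: queue=[G,F,C,A,E,H,D] q_used=1 → run G
t=23: queue=[G,F,C,A,E,H,D] q_used=2 → run G
t=24: queue=[F,C,A,E,H,D,G] q_used=0 → run F
t=25: queue=[F,C,A,E,H,D,G] q_used=1 → run F
t=26: queue=[F,C,A,E,H,D,G] q_used=2 → run F
t=27: queue=[C,A,E,H,D,G,F] q_used=0 → run C
t=28: queue=[A,E,H,D,G,F] q_used=0 → run A
t=29: queue=[A,E,H,D,G,F] q_used=1 → run A
t=30: queue=[E,H,D,G,F] q_used=0 → run E
t=31: queue=[E,H,D,G,F] q_used=1 → run E
t=32: queue=[E,H,D,G,F] q_used=2 → run E
t=33: queue=[H,D,G,F,E] q_used=0 → run H
t=34: queue=[H,D,G,F,E] q_used=1 → run H
t=35: queue=[H,D,G,F,E] q_used=2 → run H
t=36: queue=[D,G,F,E] q_used=0 → run D
t=37: queue=[D,G,F,E] q_used=1 → run D
t=38: queue=[G,F,E] q_used=0 → run G
t=39: queue=[G,F,E] q_used=1 → run G
t=40: queue=[G,F,E] q_used=2 → run G
t=41: queue=[F,E] q_used=0 → run F
t=42: queue=[F,E] q_used=1 → run F
t=43: queue=[F,E] q_used=2 → run F
t=44: queue=[E,F] q_used=0 → run E
t=45: queue=[F] q_used=0 → run F
t=46: queue=[F] q_used=1 → run F
t=47: (idle)
t=48: (idle)
t=49: (idle)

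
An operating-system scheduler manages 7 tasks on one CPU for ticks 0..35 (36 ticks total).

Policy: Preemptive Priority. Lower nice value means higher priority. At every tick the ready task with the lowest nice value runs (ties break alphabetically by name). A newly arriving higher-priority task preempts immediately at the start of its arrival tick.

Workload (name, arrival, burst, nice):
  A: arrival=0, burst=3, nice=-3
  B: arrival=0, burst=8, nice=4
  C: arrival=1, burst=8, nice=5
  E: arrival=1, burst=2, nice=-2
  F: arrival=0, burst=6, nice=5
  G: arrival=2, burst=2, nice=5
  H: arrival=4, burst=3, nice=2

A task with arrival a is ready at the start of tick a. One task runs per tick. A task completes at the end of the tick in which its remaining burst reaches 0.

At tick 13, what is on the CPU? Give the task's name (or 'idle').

t=0: ready={A,B,F} → run A
t=1: ready={A,B,C,E,F} → run A
t=2: ready={A,B,C,E,F,G} → run A
t=3: ready={B,C,E,F,G} → run E
t=4: ready={B,C,E,F,G,H} → run E
t=5: ready={B,C,F,G,H} → run H
t=6: ready={B,C,F,G,H} → run H
t=7: ready={B,C,F,G,H} → run H
t=8: ready={B,C,F,G} → run B
t=9: ready={B,C,F,G} → run B
t=10: ready={B,C,F,G} → run B
t=11: ready={B,C,F,G} → run B
t=12: ready={B,C,F,G} → run B
t=13: ready={B,C,F,G} → run B
t=14: ready={B,C,F,G} → run B
t=15: ready={B,C,F,G} → run B
t=16: ready={C,F,G} → run C
t=17: ready={C,F,G} → run C
t=18: ready={C,F,G} → run C
t=19: ready={C,F,G} → run C
t=20: ready={C,F,G} → run C
t=21: ready={C,F,G} → run C
t=22: ready={C,F,G} → run C
t=23: ready={C,F,G} → run C
t=24: ready={F,G} → run F
t=25: ready={F,G} → run F
t=26: ready={F,G} → run F
t=27: ready={F,G} → run F
t=28: ready={F,G} → run F
t=29: ready={F,G} → run F
t=30: ready={G} → run G
t=31: ready={G} → run G
t=32: (idle)
t=33: (idle)
t=34: (idle)
t=35: (idle)

running at tick 13 = B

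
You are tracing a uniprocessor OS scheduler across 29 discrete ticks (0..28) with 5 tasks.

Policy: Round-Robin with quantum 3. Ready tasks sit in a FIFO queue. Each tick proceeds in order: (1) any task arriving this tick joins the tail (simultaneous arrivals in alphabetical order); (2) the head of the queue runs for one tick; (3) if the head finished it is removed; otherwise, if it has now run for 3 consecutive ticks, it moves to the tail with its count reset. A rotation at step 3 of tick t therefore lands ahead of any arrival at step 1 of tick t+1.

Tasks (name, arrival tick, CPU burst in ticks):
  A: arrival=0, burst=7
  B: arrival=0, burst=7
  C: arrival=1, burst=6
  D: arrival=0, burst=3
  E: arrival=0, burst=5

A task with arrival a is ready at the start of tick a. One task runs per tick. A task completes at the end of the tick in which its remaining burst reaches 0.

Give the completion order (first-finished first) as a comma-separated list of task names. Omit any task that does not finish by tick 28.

completion order = D, E, C, A, B

t=0: queue=[A,B,D,E] q_used=0 → run A
t=1: queue=[A,B,D,E,C] q_used=1 → run A
t=2: queue=[A,B,D,E,C] q_used=2 → run A
t=3: queue=[B,D,E,C,A] q_used=0 → run B
t=4: queue=[B,D,E,C,A] q_used=1 → run B
t=5: queue=[B,D,E,C,A] q_used=2 → run B
t=6: queue=[D,E,C,A,B] q_used=0 → run D
t=7: queue=[D,E,C,A,B] q_used=1 → run D
t=8: queue=[D,E,C,A,B] q_used=2 → run D
t=9: queue=[E,C,A,B] q_used=0 → run E
t=10: queue=[E,C,A,B] q_used=1 → run E
t=11: queue=[E,C,A,B] q_used=2 → run E
t=12: queue=[C,A,B,E] q_used=0 → run C
t=13: queue=[C,A,B,E] q_used=1 → run C
t=14: queue=[C,A,B,E] q_used=2 → run C
t=15: queue=[A,B,E,C] q_used=0 → run A
t=16: queue=[A,B,E,C] q_used=1 → run A
t=17: queue=[A,B,E,C] q_used=2 → run A
t=18: queue=[B,E,C,A] q_used=0 → run B
t=19: queue=[B,E,C,A] q_used=1 → run B
t=20: queue=[B,E,C,A] q_used=2 → run B
t=21: queue=[E,C,A,B] q_used=0 → run E
t=22: queue=[E,C,A,B] q_used=1 → run E
t=23: queue=[C,A,B] q_used=0 → run C
t=24: queue=[C,A,B] q_used=1 → run C
t=25: queue=[C,A,B] q_used=2 → run C
t=26: queue=[A,B] q_used=0 → run A
t=27: queue=[B] q_used=0 → run B
t=28: (idle)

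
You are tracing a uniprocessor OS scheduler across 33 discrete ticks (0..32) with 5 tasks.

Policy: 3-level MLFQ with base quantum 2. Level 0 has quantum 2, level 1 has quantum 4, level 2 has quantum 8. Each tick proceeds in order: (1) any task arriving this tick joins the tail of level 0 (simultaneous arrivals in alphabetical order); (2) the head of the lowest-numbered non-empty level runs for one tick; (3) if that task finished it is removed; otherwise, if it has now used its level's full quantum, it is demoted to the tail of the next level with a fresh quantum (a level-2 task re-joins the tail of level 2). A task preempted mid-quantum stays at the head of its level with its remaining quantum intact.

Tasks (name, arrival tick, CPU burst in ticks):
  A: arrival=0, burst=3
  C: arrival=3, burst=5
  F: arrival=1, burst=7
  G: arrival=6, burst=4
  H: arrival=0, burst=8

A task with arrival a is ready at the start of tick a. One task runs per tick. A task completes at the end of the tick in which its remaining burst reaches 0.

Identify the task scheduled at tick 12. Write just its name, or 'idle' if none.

t=0: L0/L1/L2 = AH/-/- → run A
t=1: L0/L1/L2 = AHF/-/- → run A
t=2: L0/L1/L2 = HF/A/- → run H
t=3: L0/L1/L2 = HFC/A/- → run H
t=4: L0/L1/L2 = FC/AH/- → run F
t=5: L0/L1/L2 = FC/AH/- → run F
t=6: L0/L1/L2 = CG/AHF/- → run C
t=7: L0/L1/L2 = CG/AHF/- → run C
t=8: L0/L1/L2 = G/AHFC/- → run G
t=9: L0/L1/L2 = G/AHFC/- → run G
t=10: L0/L1/L2 = -/AHFCG/- → run A
t=11: L0/L1/L2 = -/HFCG/- → run H
t=12: L0/L1/L2 = -/HFCG/- → run H
t=13: L0/L1/L2 = -/HFCG/- → run H
t=14: L0/L1/L2 = -/HFCG/- → run H
t=15: L0/L1/L2 = -/FCG/H → run F
t=16: L0/L1/L2 = -/FCG/H → run F
t=17: L0/L1/L2 = -/FCG/H → run F
t=18: L0/L1/L2 = -/FCG/H → run F
t=19: L0/L1/L2 = -/CG/HF → run C
t=20: L0/L1/L2 = -/CG/HF → run C
t=21: L0/L1/L2 = -/CG/HF → run C
t=22: L0/L1/L2 = -/G/HF → run G
t=23: L0/L1/L2 = -/G/HF → run G
t=24: L0/L1/L2 = -/-/HF → run H
t=25: L0/L1/L2 = -/-/HF → run H
t=26: L0/L1/L2 = -/-/F → run F
t=27: (idle)
t=28: (idle)
t=29: (idle)
t=30: (idle)
t=31: (idle)
t=32: (idle)

running at tick 12 = H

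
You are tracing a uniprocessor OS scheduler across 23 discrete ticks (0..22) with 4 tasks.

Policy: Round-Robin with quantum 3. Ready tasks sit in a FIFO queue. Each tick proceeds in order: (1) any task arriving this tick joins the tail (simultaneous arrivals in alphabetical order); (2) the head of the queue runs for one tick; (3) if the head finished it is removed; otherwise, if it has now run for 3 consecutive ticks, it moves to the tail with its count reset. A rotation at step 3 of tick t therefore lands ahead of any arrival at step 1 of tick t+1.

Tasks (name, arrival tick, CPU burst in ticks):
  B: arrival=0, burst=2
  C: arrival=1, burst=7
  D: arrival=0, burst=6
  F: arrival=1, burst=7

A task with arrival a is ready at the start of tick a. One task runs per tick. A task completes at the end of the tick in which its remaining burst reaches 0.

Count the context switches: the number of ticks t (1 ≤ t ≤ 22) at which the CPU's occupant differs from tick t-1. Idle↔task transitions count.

context switches = 9

t=0: queue=[B,D] q_used=0 → run B
t=1: queue=[B,D,C,F] q_used=1 → run B
t=2: queue=[D,C,F] q_used=0 → run D
t=3: queue=[D,C,F] q_used=1 → run D
t=4: queue=[D,C,F] q_used=2 → run D
t=5: queue=[C,F,D] q_used=0 → run C
t=6: queue=[C,F,D] q_used=1 → run C
t=7: queue=[C,F,D] q_used=2 → run C
t=8: queue=[F,D,C] q_used=0 → run F
t=9: queue=[F,D,C] q_used=1 → run F
t=10: queue=[F,D,C] q_used=2 → run F
t=11: queue=[D,C,F] q_used=0 → run D
t=12: queue=[D,C,F] q_used=1 → run D
t=13: queue=[D,C,F] q_used=2 → run D
t=14: queue=[C,F] q_used=0 → run C
t=15: queue=[C,F] q_used=1 → run C
t=16: queue=[C,F] q_used=2 → run C
t=17: queue=[F,C] q_used=0 → run F
t=18: queue=[F,C] q_used=1 → run F
t=19: queue=[F,C] q_used=2 → run F
t=20: queue=[C,F] q_used=0 → run C
t=21: queue=[F] q_used=0 → run F
t=22: (idle)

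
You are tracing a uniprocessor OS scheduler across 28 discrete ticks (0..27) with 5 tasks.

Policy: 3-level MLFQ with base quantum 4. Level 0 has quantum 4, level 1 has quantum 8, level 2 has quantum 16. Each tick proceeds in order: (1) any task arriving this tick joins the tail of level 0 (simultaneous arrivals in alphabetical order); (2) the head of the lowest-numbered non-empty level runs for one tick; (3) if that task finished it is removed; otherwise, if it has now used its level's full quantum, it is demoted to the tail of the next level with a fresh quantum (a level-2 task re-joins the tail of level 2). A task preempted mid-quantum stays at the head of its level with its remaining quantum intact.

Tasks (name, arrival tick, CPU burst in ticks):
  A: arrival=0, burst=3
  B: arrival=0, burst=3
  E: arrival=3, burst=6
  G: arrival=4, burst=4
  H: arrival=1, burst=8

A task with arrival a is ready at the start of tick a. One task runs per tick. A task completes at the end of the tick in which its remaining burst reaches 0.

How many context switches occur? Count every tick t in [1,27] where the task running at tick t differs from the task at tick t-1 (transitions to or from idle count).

t=0: L0/L1/L2 = AB/-/- → run A
t=1: L0/L1/L2 = ABH/-/- → run A
t=2: L0/L1/L2 = ABH/-/- → run A
t=3: L0/L1/L2 = BHE/-/- → run B
t=4: L0/L1/L2 = BHEG/-/- → run B
t=5: L0/L1/L2 = BHEG/-/- → run B
t=6: L0/L1/L2 = HEG/-/- → run H
t=7: L0/L1/L2 = HEG/-/- → run H
t=8: L0/L1/L2 = HEG/-/- → run H
t=9: L0/L1/L2 = HEG/-/- → run H
t=10: L0/L1/L2 = EG/H/- → run E
t=11: L0/L1/L2 = EG/H/- → run E
t=12: L0/L1/L2 = EG/H/- → run E
t=13: L0/L1/L2 = EG/H/- → run E
t=14: L0/L1/L2 = G/HE/- → run G
t=15: L0/L1/L2 = G/HE/- → run G
t=16: L0/L1/L2 = G/HE/- → run G
t=17: L0/L1/L2 = G/HE/- → run G
t=18: L0/L1/L2 = -/HE/- → run H
t=19: L0/L1/L2 = -/HE/- → run H
t=20: L0/L1/L2 = -/HE/- → run H
t=21: L0/L1/L2 = -/HE/- → run H
t=22: L0/L1/L2 = -/E/- → run E
t=23: L0/L1/L2 = -/E/- → run E
t=24: (idle)
t=25: (idle)
t=26: (idle)
t=27: (idle)

context switches = 7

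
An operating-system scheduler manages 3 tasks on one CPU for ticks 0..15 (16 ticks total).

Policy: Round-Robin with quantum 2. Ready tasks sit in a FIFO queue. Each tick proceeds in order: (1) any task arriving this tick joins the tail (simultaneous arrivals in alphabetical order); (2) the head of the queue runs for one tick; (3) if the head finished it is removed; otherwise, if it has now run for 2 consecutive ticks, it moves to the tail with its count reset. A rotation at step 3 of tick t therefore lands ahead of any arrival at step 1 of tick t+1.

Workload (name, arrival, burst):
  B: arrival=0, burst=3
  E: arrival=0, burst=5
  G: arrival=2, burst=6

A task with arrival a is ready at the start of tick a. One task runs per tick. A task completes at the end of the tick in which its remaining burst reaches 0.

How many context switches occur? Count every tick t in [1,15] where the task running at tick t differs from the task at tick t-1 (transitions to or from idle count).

context switches = 8

t=0: queue=[B,E] q_used=0 → run B
t=1: queue=[B,E] q_used=1 → run B
t=2: queue=[E,B,G] q_used=0 → run E
t=3: queue=[E,B,G] q_used=1 → run E
t=4: queue=[B,G,E] q_used=0 → run B
t=5: queue=[G,E] q_used=0 → run G
t=6: queue=[G,E] q_used=1 → run G
t=7: queue=[E,G] q_used=0 → run E
t=8: queue=[E,G] q_used=1 → run E
t=9: queue=[G,E] q_used=0 → run G
t=10: queue=[G,E] q_used=1 → run G
t=11: queue=[E,G] q_used=0 → run E
t=12: queue=[G] q_used=0 → run G
t=13: queue=[G] q_used=1 → run G
t=14: (idle)
t=15: (idle)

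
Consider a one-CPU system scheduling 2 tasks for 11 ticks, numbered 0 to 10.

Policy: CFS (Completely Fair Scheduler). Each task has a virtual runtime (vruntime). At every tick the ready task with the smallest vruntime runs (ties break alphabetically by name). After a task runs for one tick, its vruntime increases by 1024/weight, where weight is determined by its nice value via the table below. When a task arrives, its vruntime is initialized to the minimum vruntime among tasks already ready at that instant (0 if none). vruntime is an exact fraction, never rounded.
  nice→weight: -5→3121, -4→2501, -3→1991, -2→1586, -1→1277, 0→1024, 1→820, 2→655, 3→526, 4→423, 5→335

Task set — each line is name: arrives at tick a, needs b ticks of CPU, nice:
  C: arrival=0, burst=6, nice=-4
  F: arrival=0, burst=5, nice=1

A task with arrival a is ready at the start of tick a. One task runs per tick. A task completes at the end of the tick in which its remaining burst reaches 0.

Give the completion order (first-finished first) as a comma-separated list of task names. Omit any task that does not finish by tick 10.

completion order = C, F

t=0: vr[C=0 F=0] → run C
t=1: vr[C=1024/2501 F=0] → run F
t=2: vr[C=1024/2501 F=256/205] → run C
t=3: vr[C=2048/2501 F=256/205] → run C
t=4: vr[C=3072/2501 F=256/205] → run C
t=5: vr[C=4096/2501 F=256/205] → run F
t=6: vr[C=4096/2501 F=512/205] → run C
t=7: vr[C=5120/2501 F=512/205] → run C
t=8: vr[F=512/205] → run F
t=9: vr[F=768/205] → run F
t=10: vr[F=1024/205] → run F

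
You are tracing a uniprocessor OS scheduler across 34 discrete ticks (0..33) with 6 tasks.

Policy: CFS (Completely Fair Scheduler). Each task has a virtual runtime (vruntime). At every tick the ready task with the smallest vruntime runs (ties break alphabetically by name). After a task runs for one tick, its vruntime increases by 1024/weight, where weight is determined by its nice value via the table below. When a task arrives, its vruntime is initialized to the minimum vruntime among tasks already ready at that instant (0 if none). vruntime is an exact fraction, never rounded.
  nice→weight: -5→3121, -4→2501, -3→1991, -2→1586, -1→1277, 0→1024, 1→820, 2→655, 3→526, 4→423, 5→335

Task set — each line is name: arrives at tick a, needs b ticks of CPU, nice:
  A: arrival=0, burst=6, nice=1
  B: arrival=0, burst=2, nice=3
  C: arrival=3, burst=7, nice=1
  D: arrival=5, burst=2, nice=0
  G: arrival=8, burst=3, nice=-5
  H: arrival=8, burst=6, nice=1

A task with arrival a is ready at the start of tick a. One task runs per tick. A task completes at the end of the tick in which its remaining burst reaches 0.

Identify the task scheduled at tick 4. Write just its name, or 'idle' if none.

t=0: vr[A=0 B=0] → run A
t=1: vr[A=256/205 B=0] → run B
t=2: vr[A=256/205 B=512/263] → run A
t=3: vr[A=512/205 B=512/263 C=512/263] → run B
t=4: vr[A=512/205 C=512/263] → run C
t=5: vr[A=512/205 C=172288/53915 D=512/205] → run A
t=6: vr[A=768/205 C=172288/53915 D=512/205] → run D
t=7: vr[A=768/205 C=172288/53915 D=717/205] → run C
t=8: vr[A=768/205 C=239616/53915 D=717/205 G=717/205 H=717/205] → run D
t=9: vr[A=768/205 C=239616/53915 G=717/205 H=717/205] → run G
t=10: vr[A=768/205 C=239616/53915 G=2447677/639805 H=717/205] → run H
t=11: vr[A=768/205 C=239616/53915 G=2447677/639805 H=973/205] → run A
t=12: vr[A=1024/205 C=239616/53915 G=2447677/639805 H=973/205] → run G
t=13: vr[A=1024/205 C=239616/53915 G=2657597/639805 H=973/205] → run G
t=14: vr[A=1024/205 C=239616/53915 H=973/205] → run C
t=15: vr[A=1024/205 C=306944/53915 H=973/205] → run H
t=16: vr[A=1024/205 C=306944/53915 H=1229/205] → run A
t=17: vr[A=256/41 C=306944/53915 H=1229/205] → run C
t=18: vr[A=256/41 C=374272/53915 H=1229/205] → run H
t=19: vr[A=256/41 C=374272/53915 H=297/41] → run A
t=20: vr[C=374272/53915 H=297/41] → run C
t=21: vr[C=88320/10783 H=297/41] → run H
t=22: vr[C=88320/10783 H=1741/205] → run C
t=23: vr[C=508928/53915 H=1741/205] → run H
t=24: vr[C=508928/53915 H=1997/205] → run C
t=25: vr[H=1997/205] → run H
t=26: (idle)
t=27: (idle)
t=28: (idle)
t=29: (idle)
t=30: (idle)
t=31: (idle)
t=32: (idle)
t=33: (idle)

running at tick 4 = C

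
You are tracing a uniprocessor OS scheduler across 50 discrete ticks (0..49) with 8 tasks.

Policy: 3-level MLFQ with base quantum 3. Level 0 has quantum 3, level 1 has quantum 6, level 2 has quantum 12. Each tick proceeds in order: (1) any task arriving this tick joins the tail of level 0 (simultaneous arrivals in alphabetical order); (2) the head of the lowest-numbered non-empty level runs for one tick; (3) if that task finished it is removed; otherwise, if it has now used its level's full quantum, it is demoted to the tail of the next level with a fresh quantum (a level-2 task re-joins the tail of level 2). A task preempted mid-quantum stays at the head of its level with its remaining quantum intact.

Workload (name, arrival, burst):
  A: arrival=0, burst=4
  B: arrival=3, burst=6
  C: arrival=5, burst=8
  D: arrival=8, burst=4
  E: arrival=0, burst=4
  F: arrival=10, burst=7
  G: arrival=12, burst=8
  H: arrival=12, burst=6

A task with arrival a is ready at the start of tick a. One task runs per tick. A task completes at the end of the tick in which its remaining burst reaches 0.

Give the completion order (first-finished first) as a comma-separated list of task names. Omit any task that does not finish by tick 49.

t=0: L0/L1/L2 = AE/-/- → run A
t=1: L0/L1/L2 = AE/-/- → run A
t=2: L0/L1/L2 = AE/-/- → run A
t=3: L0/L1/L2 = EB/A/- → run E
t=4: L0/L1/L2 = EB/A/- → run E
t=5: L0/L1/L2 = EBC/A/- → run E
t=6: L0/L1/L2 = BC/AE/- → run B
t=7: L0/L1/L2 = BC/AE/- → run B
t=8: L0/L1/L2 = BCD/AE/- → run B
t=9: L0/L1/L2 = CD/AEB/- → run C
t=10: L0/L1/L2 = CDF/AEB/- → run C
t=11: L0/L1/L2 = CDF/AEB/- → run C
t=12: L0/L1/L2 = DFGH/AEBC/- → run D
t=13: L0/L1/L2 = DFGH/AEBC/- → run D
t=14: L0/L1/L2 = DFGH/AEBC/- → run D
t=15: L0/L1/L2 = FGH/AEBCD/- → run F
t=16: L0/L1/L2 = FGH/AEBCD/- → run F
t=17: L0/L1/L2 = FGH/AEBCD/- → run F
t=18: L0/L1/L2 = GH/AEBCDF/- → run G
t=19: L0/L1/L2 = GH/AEBCDF/- → run G
t=20: L0/L1/L2 = GH/AEBCDF/- → run G
t=21: L0/L1/L2 = H/AEBCDFG/- → run H
t=22: L0/L1/L2 = H/AEBCDFG/- → run H
t=23: L0/L1/L2 = H/AEBCDFG/- → run H
t=24: L0/L1/L2 = -/AEBCDFGH/- → run A
t=25: L0/L1/L2 = -/EBCDFGH/- → run E
t=26: L0/L1/L2 = -/BCDFGH/- → run B
t=27: L0/L1/L2 = -/BCDFGH/- → run B
t=28: L0/L1/L2 = -/BCDFGH/- → run B
t=29: L0/L1/L2 = -/CDFGH/- → run C
t=30: L0/L1/L2 = -/CDFGH/- → run C
t=31: L0/L1/L2 = -/CDFGH/- → run C
t=32: L0/L1/L2 = -/CDFGH/- → run C
t=33: L0/L1/L2 = -/CDFGH/- → run C
t=34: L0/L1/L2 = -/DFGH/- → run D
t=35: L0/L1/L2 = -/FGH/- → run F
t=36: L0/L1/L2 = -/FGH/- → run F
t=37: L0/L1/L2 = -/FGH/- → run F
t=38: L0/L1/L2 = -/FGH/- → run F
t=39: L0/L1/L2 = -/GH/- → run G
t=40: L0/L1/L2 = -/GH/- → run G
t=41: L0/L1/L2 = -/GH/- → run G
t=42: L0/L1/L2 = -/GH/- → run G
t=43: L0/L1/L2 = -/GH/- → run G
t=44: L0/L1/L2 = -/H/- → run H
t=45: L0/L1/L2 = -/H/- → run H
t=46: L0/L1/L2 = -/H/- → run H
t=47: (idle)
t=48: (idle)
t=49: (idle)

completion order = A, E, B, C, D, F, G, H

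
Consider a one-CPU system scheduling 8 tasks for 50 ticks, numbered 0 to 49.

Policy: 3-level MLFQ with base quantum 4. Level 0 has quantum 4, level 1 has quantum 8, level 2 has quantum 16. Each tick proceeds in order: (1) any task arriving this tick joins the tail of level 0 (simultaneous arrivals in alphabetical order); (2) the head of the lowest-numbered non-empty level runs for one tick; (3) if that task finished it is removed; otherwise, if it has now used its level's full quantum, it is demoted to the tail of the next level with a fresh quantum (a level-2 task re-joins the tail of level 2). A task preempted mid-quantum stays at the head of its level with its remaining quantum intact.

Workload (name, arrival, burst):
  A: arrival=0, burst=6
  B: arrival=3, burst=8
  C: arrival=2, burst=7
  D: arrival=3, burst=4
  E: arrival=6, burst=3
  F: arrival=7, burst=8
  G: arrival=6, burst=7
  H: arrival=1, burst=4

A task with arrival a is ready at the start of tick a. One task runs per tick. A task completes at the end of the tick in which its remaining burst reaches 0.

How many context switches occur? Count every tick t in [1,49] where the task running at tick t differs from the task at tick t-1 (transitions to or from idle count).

t=0: L0/L1/L2 = A/-/- → run A
t=1: L0/L1/L2 = AH/-/- → run A
t=2: L0/L1/L2 = AHC/-/- → run A
t=3: L0/L1/L2 = AHCBD/-/- → run A
t=4: L0/L1/L2 = HCBD/A/- → run H
t=5: L0/L1/L2 = HCBD/A/- → run H
t=6: L0/L1/L2 = HCBDEG/A/- → run H
t=7: L0/L1/L2 = HCBDEGF/A/- → run H
t=8: L0/L1/L2 = CBDEGF/A/- → run C
t=9: L0/L1/L2 = CBDEGF/A/- → run C
t=10: L0/L1/L2 = CBDEGF/A/- → run C
t=11: L0/L1/L2 = CBDEGF/A/- → run C
t=12: L0/L1/L2 = BDEGF/AC/- → run B
t=13: L0/L1/L2 = BDEGF/AC/- → run B
t=14: L0/L1/L2 = BDEGF/AC/- → run B
t=15: L0/L1/L2 = BDEGF/AC/- → run B
t=16: L0/L1/L2 = DEGF/ACB/- → run D
t=17: L0/L1/L2 = DEGF/ACB/- → run D
t=18: L0/L1/L2 = DEGF/ACB/- → run D
t=19: L0/L1/L2 = DEGF/ACB/- → run D
t=20: L0/L1/L2 = EGF/ACB/- → run E
t=21: L0/L1/L2 = EGF/ACB/- → run E
t=22: L0/L1/L2 = EGF/ACB/- → run E
t=23: L0/L1/L2 = GF/ACB/- → run G
t=24: L0/L1/L2 = GF/ACB/- → run G
t=25: L0/L1/L2 = GF/ACB/- → run G
t=26: L0/L1/L2 = GF/ACB/- → run G
t=27: L0/L1/L2 = F/ACBG/- → run F
t=28: L0/L1/L2 = F/ACBG/- → run F
t=29: L0/L1/L2 = F/ACBG/- → run F
t=30: L0/L1/L2 = F/ACBG/- → run F
t=31: L0/L1/L2 = -/ACBGF/- → run A
t=32: L0/L1/L2 = -/ACBGF/- → run A
t=33: L0/L1/L2 = -/CBGF/- → run C
t=34: L0/L1/L2 = -/CBGF/- → run C
t=35: L0/L1/L2 = -/CBGF/- → run C
t=36: L0/L1/L2 = -/BGF/- → run B
t=37: L0/L1/L2 = -/BGF/- → run B
t=38: L0/L1/L2 = -/BGF/- → run B
t=39: L0/L1/L2 = -/BGF/- → run B
t=40: L0/L1/L2 = -/GF/- → run G
t=41: L0/L1/L2 = -/GF/- → run G
t=42: L0/L1/L2 = -/GF/- → run G
t=43: L0/L1/L2 = -/F/- → run F
t=44: L0/L1/L2 = -/F/- → run F
t=45: L0/L1/L2 = -/F/- → run F
t=46: L0/L1/L2 = -/F/- → run F
t=47: (idle)
t=48: (idle)
t=49: (idle)

context switches = 13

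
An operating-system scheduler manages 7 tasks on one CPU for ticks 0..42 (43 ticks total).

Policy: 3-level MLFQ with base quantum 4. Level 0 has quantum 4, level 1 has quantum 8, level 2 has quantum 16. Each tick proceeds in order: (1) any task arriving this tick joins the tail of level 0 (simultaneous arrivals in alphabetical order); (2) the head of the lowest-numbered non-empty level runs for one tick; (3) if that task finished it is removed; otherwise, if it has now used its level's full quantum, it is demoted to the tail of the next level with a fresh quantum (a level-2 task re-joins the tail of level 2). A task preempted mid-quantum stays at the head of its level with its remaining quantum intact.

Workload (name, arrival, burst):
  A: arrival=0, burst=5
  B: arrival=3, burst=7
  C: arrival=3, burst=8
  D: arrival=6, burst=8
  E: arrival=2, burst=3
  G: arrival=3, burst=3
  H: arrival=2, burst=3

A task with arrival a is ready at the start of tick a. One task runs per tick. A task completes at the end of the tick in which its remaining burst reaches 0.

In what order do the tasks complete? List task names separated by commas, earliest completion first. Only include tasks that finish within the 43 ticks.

completion order = E, H, G, A, B, C, D

t=0: L0/L1/L2 = A/-/- → run A
t=1: L0/L1/L2 = A/-/- → run A
t=2: L0/L1/L2 = AEH/-/- → run A
t=3: L0/L1/L2 = AEHBCG/-/- → run A
t=4: L0/L1/L2 = EHBCG/A/- → run E
t=5: L0/L1/L2 = EHBCG/A/- → run E
t=6: L0/L1/L2 = EHBCGD/A/- → run E
t=7: L0/L1/L2 = HBCGD/A/- → run H
t=8: L0/L1/L2 = HBCGD/A/- → run H
t=9: L0/L1/L2 = HBCGD/A/- → run H
t=10: L0/L1/L2 = BCGD/A/- → run B
t=11: L0/L1/L2 = BCGD/A/- → run B
t=12: L0/L1/L2 = BCGD/A/- → run B
t=13: L0/L1/L2 = BCGD/A/- → run B
t=14: L0/L1/L2 = CGD/AB/- → run C
t=15: L0/L1/L2 = CGD/AB/- → run C
t=16: L0/L1/L2 = CGD/AB/- → run C
t=17: L0/L1/L2 = CGD/AB/- → run C
t=18: L0/L1/L2 = GD/ABC/- → run G
t=19: L0/L1/L2 = GD/ABC/- → run G
t=20: L0/L1/L2 = GD/ABC/- → run G
t=21: L0/L1/L2 = D/ABC/- → run D
t=22: L0/L1/L2 = D/ABC/- → run D
t=23: L0/L1/L2 = D/ABC/- → run D
t=24: L0/L1/L2 = D/ABC/- → run D
t=25: L0/L1/L2 = -/ABCD/- → run A
t=26: L0/L1/L2 = -/BCD/- → run B
t=27: L0/L1/L2 = -/BCD/- → run B
t=28: L0/L1/L2 = -/BCD/- → run B
t=29: L0/L1/L2 = -/CD/- → run C
t=30: L0/L1/L2 = -/CD/- → run C
t=31: L0/L1/L2 = -/CD/- → run C
t=32: L0/L1/L2 = -/CD/- → run C
t=33: L0/L1/L2 = -/D/- → run D
t=34: L0/L1/L2 = -/D/- → run D
t=35: L0/L1/L2 = -/D/- → run D
t=36: L0/L1/L2 = -/D/- → run D
t=37: (idle)
t=38: (idle)
t=39: (idle)
t=40: (idle)
t=41: (idle)
t=42: (idle)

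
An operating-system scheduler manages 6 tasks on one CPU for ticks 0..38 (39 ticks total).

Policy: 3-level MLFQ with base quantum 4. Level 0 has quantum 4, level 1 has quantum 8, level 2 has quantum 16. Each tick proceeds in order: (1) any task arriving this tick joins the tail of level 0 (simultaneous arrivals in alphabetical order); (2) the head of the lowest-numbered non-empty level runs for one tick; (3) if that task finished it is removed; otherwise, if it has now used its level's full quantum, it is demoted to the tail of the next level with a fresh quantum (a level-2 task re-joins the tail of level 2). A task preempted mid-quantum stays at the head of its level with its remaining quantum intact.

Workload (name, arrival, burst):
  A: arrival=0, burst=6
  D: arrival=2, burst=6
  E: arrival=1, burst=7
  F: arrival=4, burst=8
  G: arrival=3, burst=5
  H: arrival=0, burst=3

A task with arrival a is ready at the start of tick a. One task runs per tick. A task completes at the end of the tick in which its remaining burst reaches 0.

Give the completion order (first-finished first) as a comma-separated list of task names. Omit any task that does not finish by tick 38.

completion order = H, A, E, D, G, F

t=0: L0/L1/L2 = AH/-/- → run A
t=1: L0/L1/L2 = AHE/-/- → run A
t=2: L0/L1/L2 = AHED/-/- → run A
t=3: L0/L1/L2 = AHEDG/-/- → run A
t=4: L0/L1/L2 = HEDGF/A/- → run H
t=5: L0/L1/L2 = HEDGF/A/- → run H
t=6: L0/L1/L2 = HEDGF/A/- → run H
t=7: L0/L1/L2 = EDGF/A/- → run E
t=8: L0/L1/L2 = EDGF/A/- → run E
t=9: L0/L1/L2 = EDGF/A/- → run E
t=10: L0/L1/L2 = EDGF/A/- → run E
t=11: L0/L1/L2 = DGF/AE/- → run D
t=12: L0/L1/L2 = DGF/AE/- → run D
t=13: L0/L1/L2 = DGF/AE/- → run D
t=14: L0/L1/L2 = DGF/AE/- → run D
t=15: L0/L1/L2 = GF/AED/- → run G
t=16: L0/L1/L2 = GF/AED/- → run G
t=17: L0/L1/L2 = GF/AED/- → run G
t=18: L0/L1/L2 = GF/AED/- → run G
t=19: L0/L1/L2 = F/AEDG/- → run F
t=20: L0/L1/L2 = F/AEDG/- → run F
t=21: L0/L1/L2 = F/AEDG/- → run F
t=22: L0/L1/L2 = F/AEDG/- → run F
t=23: L0/L1/L2 = -/AEDGF/- → run A
t=24: L0/L1/L2 = -/AEDGF/- → run A
t=25: L0/L1/L2 = -/EDGF/- → run E
t=26: L0/L1/L2 = -/EDGF/- → run E
t=27: L0/L1/L2 = -/EDGF/- → run E
t=28: L0/L1/L2 = -/DGF/- → run D
t=29: L0/L1/L2 = -/DGF/- → run D
t=30: L0/L1/L2 = -/GF/- → run G
t=31: L0/L1/L2 = -/F/- → run F
t=32: L0/L1/L2 = -/F/- → run F
t=33: L0/L1/L2 = -/F/- → run F
t=34: L0/L1/L2 = -/F/- → run F
t=35: (idle)
t=36: (idle)
t=37: (idle)
t=38: (idle)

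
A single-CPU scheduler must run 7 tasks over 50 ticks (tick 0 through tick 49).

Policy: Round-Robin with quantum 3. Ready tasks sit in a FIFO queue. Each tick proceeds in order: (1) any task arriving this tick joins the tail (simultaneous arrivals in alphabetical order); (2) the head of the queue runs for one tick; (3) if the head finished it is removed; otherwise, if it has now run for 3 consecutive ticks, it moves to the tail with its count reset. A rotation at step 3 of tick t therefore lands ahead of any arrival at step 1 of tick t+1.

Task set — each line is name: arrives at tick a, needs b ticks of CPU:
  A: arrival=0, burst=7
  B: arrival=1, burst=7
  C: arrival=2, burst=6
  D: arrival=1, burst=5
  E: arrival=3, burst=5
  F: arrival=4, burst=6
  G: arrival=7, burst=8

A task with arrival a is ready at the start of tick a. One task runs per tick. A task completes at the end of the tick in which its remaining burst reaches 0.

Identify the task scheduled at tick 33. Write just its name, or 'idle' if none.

t=0: queue=[A] q_used=0 → run A
t=1: queue=[A,B,D] q_used=1 → run A
t=2: queue=[A,B,D,C] q_used=2 → run A
t=3: queue=[B,D,C,A,E] q_used=0 → run B
t=4: queue=[B,D,C,A,E,F] q_used=1 → run B
t=5: queue=[B,D,C,A,E,F] q_used=2 → run B
t=6: queue=[D,C,A,E,F,B] q_used=0 → run D
t=7: queue=[D,C,A,E,F,B,G] q_used=1 → run D
t=8: queue=[D,C,A,E,F,B,G] q_used=2 → run D
t=9: queue=[C,A,E,F,B,G,D] q_used=0 → run C
t=10: queue=[C,A,E,F,B,G,D] q_used=1 → run C
t=11: queue=[C,A,E,F,B,G,D] q_used=2 → run C
t=12: queue=[A,E,F,B,G,D,C] q_used=0 → run A
t=13: queue=[A,E,F,B,G,D,C] q_used=1 → run A
t=14: queue=[A,E,F,B,G,D,C] q_used=2 → run A
t=15: queue=[E,F,B,G,D,C,A] q_used=0 → run E
t=16: queue=[E,F,B,G,D,C,A] q_used=1 → run E
t=17: queue=[E,F,B,G,D,C,A] q_used=2 → run E
t=18: queue=[F,B,G,D,C,A,E] q_used=0 → run F
t=19: queue=[F,B,G,D,C,A,E] q_used=1 → run F
t=20: queue=[F,B,G,D,C,A,E] q_used=2 → run F
t=21: queue=[B,G,D,C,A,E,F] q_used=0 → run B
t=22: queue=[B,G,D,C,A,E,F] q_used=1 → run B
t=23: queue=[B,G,D,C,A,E,F] q_used=2 → run B
t=24: queue=[G,D,C,A,E,F,B] q_used=0 → run G
t=25: queue=[G,D,C,A,E,F,B] q_used=1 → run G
t=26: queue=[G,D,C,A,E,F,B] q_used=2 → run G
t=27: queue=[D,C,A,E,F,B,G] q_used=0 → run D
t=28: queue=[D,C,A,E,F,B,G] q_used=1 → run D
t=29: queue=[C,A,E,F,B,G] q_used=0 → run C
t=30: queue=[C,A,E,F,B,G] q_used=1 → run C
t=31: queue=[C,A,E,F,B,G] q_used=2 → run C
t=32: queue=[A,E,F,B,G] q_used=0 → run A
t=33: queue=[E,F,B,G] q_used=0 → run E
t=34: queue=[E,F,B,G] q_used=1 → run E
t=35: queue=[F,B,G] q_used=0 → run F
t=36: queue=[F,B,G] q_used=1 → run F
t=37: queue=[F,B,G] q_used=2 → run F
t=38: queue=[B,G] q_used=0 → run B
t=39: queue=[G] q_used=0 → run G
t=40: queue=[G] q_used=1 → run G
t=41: queue=[G] q_used=2 → run G
t=42: queue=[G] q_used=0 → run G
t=43: queue=[G] q_used=1 → run G
t=44: (idle)
t=45: (idle)
t=46: (idle)
t=47: (idle)
t=48: (idle)
t=49: (idle)

running at tick 33 = E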